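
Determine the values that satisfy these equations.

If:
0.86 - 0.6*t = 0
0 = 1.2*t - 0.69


Then:
No Solution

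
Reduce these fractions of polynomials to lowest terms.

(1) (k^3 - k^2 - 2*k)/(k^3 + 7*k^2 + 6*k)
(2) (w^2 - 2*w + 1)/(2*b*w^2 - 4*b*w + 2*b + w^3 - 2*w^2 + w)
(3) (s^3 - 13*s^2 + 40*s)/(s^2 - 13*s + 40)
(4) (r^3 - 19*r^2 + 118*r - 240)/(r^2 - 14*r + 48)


(1) = (k - 2)/(k + 6)
(2) = 1/(2*b + w)
(3) = s
(4) = r - 5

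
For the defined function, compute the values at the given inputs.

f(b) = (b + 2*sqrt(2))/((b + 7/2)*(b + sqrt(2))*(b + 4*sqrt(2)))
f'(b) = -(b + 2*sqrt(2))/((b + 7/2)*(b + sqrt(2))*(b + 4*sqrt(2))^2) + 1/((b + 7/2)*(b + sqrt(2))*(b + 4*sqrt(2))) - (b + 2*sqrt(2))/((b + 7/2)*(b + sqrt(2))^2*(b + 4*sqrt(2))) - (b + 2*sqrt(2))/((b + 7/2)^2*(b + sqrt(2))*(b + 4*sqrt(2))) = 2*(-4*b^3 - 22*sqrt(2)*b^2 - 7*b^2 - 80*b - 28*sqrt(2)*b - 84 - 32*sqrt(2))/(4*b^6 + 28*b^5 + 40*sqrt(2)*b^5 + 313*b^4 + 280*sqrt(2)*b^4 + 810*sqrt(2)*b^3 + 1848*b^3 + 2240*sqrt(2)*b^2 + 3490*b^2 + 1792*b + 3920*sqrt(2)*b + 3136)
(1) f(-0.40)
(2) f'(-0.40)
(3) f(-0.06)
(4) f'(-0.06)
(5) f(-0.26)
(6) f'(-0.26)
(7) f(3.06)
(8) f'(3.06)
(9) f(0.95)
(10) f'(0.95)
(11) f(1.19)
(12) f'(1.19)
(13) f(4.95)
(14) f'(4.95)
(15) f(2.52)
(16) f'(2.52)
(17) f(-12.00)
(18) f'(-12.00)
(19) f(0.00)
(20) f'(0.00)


(1) = 0.15
(2) = -0.16
(3) = 0.11
(4) = -0.09
(5) = 0.13
(6) = -0.12
(7) = 0.02
(8) = -0.01
(9) = 0.05
(10) = -0.03
(11) = 0.05
(12) = -0.02
(13) = 0.01
(14) = -0.00
(15) = 0.03
(16) = -0.01
(17) = 0.02
(18) = 0.00
(19) = 0.10
(20) = -0.08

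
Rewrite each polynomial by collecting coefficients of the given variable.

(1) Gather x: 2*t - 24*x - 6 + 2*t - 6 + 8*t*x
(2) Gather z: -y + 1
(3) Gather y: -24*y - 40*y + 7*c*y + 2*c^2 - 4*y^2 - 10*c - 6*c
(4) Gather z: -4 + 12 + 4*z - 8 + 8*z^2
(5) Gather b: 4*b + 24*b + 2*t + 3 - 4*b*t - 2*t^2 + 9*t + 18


(1) = 4*t + x*(8*t - 24) - 12
(2) = 1 - y
(3) = 2*c^2 - 16*c - 4*y^2 + y*(7*c - 64)
(4) = 8*z^2 + 4*z
(5) = b*(28 - 4*t) - 2*t^2 + 11*t + 21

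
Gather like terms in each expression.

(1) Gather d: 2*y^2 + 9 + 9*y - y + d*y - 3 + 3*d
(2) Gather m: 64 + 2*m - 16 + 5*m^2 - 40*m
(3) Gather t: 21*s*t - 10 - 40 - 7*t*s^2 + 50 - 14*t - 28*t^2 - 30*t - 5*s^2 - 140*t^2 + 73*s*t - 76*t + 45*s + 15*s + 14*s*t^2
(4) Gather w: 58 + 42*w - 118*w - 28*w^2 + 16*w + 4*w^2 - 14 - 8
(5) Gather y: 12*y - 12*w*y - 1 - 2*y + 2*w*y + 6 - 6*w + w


(1) = d*(y + 3) + 2*y^2 + 8*y + 6
(2) = 5*m^2 - 38*m + 48
(3) = -5*s^2 + 60*s + t^2*(14*s - 168) + t*(-7*s^2 + 94*s - 120)
(4) = -24*w^2 - 60*w + 36
(5) = -5*w + y*(10 - 10*w) + 5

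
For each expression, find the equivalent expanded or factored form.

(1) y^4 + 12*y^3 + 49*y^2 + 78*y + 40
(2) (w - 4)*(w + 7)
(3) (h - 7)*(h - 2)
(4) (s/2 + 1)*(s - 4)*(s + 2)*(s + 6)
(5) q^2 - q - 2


(1) = (y + 1)*(y + 2)*(y + 4)*(y + 5)
(2) = w^2 + 3*w - 28
(3) = h^2 - 9*h + 14
(4) = s^4/2 + 3*s^3 - 6*s^2 - 44*s - 48
(5) = (q - 2)*(q + 1)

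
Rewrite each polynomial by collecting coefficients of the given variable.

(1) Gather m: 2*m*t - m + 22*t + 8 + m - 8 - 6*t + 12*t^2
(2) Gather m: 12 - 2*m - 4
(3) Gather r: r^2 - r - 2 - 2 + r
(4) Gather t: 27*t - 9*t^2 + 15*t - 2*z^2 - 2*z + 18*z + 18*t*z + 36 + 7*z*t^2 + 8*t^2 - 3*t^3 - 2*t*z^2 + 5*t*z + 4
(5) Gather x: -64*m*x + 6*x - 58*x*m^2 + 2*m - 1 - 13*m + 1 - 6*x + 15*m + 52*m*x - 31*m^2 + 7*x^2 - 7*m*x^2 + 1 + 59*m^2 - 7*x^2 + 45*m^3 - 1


(1) = 2*m*t + 12*t^2 + 16*t
(2) = 8 - 2*m
(3) = r^2 - 4
(4) = -3*t^3 + t^2*(7*z - 1) + t*(-2*z^2 + 23*z + 42) - 2*z^2 + 16*z + 40
(5) = 45*m^3 + 28*m^2 - 7*m*x^2 + 4*m + x*(-58*m^2 - 12*m)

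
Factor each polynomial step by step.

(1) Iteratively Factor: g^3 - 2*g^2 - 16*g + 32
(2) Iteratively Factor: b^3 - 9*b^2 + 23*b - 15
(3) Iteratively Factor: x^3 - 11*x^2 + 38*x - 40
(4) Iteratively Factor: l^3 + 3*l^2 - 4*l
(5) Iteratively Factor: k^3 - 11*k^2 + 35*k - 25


(1) = (g - 2)*(g^2 - 16) = (g - 2)*(g + 4)*(g - 4)
(2) = (b - 5)*(b^2 - 4*b + 3) = (b - 5)*(b - 3)*(b - 1)
(3) = (x - 2)*(x^2 - 9*x + 20) = (x - 4)*(x - 2)*(x - 5)
(4) = (l + 4)*(l^2 - l) = l*(l + 4)*(l - 1)
(5) = (k - 5)*(k^2 - 6*k + 5) = (k - 5)^2*(k - 1)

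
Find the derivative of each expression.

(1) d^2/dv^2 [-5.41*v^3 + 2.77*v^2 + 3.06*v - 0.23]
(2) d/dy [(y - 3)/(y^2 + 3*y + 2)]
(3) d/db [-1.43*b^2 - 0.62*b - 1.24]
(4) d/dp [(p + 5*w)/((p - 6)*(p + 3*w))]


(1) = 5.54 - 32.46*v
(2) = (y^2 + 3*y - (y - 3)*(2*y + 3) + 2)/(y^2 + 3*y + 2)^2
(3) = -2.86*b - 0.62
(4) = ((p - 6)*(p + 3*w) - (p - 6)*(p + 5*w) - (p + 3*w)*(p + 5*w))/((p - 6)^2*(p + 3*w)^2)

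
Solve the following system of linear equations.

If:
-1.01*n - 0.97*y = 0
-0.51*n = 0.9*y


Then:
n = 0.00
y = 0.00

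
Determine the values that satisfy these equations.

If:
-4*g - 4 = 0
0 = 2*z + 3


Then:
g = -1
z = -3/2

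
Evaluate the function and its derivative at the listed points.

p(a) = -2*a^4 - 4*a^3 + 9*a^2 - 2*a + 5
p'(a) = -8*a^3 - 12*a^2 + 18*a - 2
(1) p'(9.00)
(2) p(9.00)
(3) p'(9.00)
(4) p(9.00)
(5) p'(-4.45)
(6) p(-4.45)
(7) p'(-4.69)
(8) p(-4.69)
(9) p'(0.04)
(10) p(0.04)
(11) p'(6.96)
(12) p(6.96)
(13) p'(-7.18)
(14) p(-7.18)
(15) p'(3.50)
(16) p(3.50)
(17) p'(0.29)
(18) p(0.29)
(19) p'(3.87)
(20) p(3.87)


(1) = -6644.00
(2) = -15322.00
(3) = -6644.00
(4) = -15322.00
(5) = 385.24
(6) = -239.67
(7) = 474.92
(8) = -342.67
(9) = -1.30
(10) = 4.93
(11) = -3155.25
(12) = -5614.74
(13) = 2211.30
(14) = -3351.38
(15) = -429.00
(16) = -363.38
(17) = 2.02
(18) = 5.07
(19) = -575.75
(20) = -548.41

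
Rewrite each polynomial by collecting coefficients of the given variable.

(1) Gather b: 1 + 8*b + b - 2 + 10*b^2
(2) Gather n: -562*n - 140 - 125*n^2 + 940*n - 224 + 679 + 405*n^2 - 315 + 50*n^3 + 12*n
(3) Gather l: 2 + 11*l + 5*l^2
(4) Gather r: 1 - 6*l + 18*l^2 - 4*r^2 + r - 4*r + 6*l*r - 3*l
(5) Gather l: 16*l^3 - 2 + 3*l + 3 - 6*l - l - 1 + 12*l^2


(1) = 10*b^2 + 9*b - 1
(2) = 50*n^3 + 280*n^2 + 390*n
(3) = 5*l^2 + 11*l + 2
(4) = 18*l^2 - 9*l - 4*r^2 + r*(6*l - 3) + 1
(5) = 16*l^3 + 12*l^2 - 4*l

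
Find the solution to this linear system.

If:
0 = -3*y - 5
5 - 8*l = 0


Then:
l = 5/8
y = -5/3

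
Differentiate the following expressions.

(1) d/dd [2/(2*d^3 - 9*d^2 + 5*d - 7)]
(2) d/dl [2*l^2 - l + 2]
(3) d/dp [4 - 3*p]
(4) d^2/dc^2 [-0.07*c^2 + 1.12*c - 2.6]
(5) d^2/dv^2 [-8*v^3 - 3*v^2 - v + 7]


(1) = 2*(-6*d^2 + 18*d - 5)/(2*d^3 - 9*d^2 + 5*d - 7)^2
(2) = 4*l - 1
(3) = -3
(4) = -0.140000000000000
(5) = -48*v - 6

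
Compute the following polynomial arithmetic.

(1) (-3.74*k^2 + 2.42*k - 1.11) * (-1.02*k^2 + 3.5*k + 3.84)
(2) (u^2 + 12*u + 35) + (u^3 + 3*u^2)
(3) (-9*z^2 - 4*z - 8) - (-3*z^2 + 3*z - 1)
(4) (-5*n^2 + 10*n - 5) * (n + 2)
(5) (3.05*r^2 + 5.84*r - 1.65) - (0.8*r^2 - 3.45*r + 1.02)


(1) = 3.8148*k^4 - 15.5584*k^3 - 4.7594*k^2 + 5.4078*k - 4.2624
(2) = u^3 + 4*u^2 + 12*u + 35
(3) = -6*z^2 - 7*z - 7
(4) = -5*n^3 + 15*n - 10
(5) = 2.25*r^2 + 9.29*r - 2.67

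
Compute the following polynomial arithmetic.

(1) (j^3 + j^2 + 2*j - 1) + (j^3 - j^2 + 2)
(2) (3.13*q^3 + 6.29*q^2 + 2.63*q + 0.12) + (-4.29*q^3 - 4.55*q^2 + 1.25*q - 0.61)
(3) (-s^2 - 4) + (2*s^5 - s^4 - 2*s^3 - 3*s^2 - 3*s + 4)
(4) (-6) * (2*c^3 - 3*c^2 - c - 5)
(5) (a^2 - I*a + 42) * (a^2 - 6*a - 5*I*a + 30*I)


(1) = 2*j^3 + 2*j + 1
(2) = -1.16*q^3 + 1.74*q^2 + 3.88*q - 0.49
(3) = 2*s^5 - s^4 - 2*s^3 - 4*s^2 - 3*s
(4) = -12*c^3 + 18*c^2 + 6*c + 30
(5) = a^4 - 6*a^3 - 6*I*a^3 + 37*a^2 + 36*I*a^2 - 222*a - 210*I*a + 1260*I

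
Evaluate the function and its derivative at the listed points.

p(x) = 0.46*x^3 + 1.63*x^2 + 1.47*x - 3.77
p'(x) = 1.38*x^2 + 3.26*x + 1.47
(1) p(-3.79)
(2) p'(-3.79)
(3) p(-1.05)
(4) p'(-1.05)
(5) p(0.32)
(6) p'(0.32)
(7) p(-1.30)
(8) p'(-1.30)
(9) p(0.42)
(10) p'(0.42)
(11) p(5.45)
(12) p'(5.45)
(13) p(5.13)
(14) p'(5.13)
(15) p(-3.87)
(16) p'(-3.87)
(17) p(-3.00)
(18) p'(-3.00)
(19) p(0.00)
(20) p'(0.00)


(1) = -10.97
(2) = 8.94
(3) = -4.05
(4) = -0.43
(5) = -3.12
(6) = 2.65
(7) = -3.94
(8) = -0.44
(9) = -2.83
(10) = 3.08
(11) = 127.12
(12) = 60.23
(13) = 108.77
(14) = 54.51
(15) = -11.71
(16) = 9.52
(17) = -5.93
(18) = 4.11
(19) = -3.77
(20) = 1.47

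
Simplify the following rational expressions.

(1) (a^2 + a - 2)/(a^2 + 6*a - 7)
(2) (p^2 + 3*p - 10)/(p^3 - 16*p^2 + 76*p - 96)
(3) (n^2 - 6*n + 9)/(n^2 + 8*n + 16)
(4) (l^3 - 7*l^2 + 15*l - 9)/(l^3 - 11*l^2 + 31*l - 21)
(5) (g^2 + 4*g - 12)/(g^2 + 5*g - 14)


(1) = (a + 2)/(a + 7)
(2) = (p + 5)/(p^2 - 14*p + 48)
(3) = (n^2 - 6*n + 9)/(n^2 + 8*n + 16)
(4) = (l - 3)/(l - 7)
(5) = (g + 6)/(g + 7)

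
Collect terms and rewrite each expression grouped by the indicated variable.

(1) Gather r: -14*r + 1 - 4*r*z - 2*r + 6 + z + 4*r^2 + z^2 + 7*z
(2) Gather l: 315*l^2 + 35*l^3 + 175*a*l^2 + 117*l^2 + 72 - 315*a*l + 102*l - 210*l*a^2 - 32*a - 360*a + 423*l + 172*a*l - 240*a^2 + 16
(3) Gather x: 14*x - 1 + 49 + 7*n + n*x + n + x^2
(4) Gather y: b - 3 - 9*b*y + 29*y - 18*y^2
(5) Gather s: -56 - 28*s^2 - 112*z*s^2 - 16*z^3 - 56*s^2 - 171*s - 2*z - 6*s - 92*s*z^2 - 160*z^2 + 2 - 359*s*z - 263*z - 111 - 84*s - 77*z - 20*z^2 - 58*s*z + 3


(1) = 4*r^2 + r*(-4*z - 16) + z^2 + 8*z + 7
(2) = -240*a^2 - 392*a + 35*l^3 + l^2*(175*a + 432) + l*(-210*a^2 - 143*a + 525) + 88
(3) = 8*n + x^2 + x*(n + 14) + 48
(4) = b - 18*y^2 + y*(29 - 9*b) - 3
(5) = s^2*(-112*z - 84) + s*(-92*z^2 - 417*z - 261) - 16*z^3 - 180*z^2 - 342*z - 162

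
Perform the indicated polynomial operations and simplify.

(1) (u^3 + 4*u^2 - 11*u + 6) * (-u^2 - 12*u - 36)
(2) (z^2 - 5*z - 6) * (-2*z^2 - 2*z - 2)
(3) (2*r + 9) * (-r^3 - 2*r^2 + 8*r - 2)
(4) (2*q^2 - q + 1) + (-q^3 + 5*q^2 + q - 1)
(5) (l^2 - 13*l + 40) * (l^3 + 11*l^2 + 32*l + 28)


(1) = -u^5 - 16*u^4 - 73*u^3 - 18*u^2 + 324*u - 216
(2) = -2*z^4 + 8*z^3 + 20*z^2 + 22*z + 12
(3) = -2*r^4 - 13*r^3 - 2*r^2 + 68*r - 18
(4) = -q^3 + 7*q^2
(5) = l^5 - 2*l^4 - 71*l^3 + 52*l^2 + 916*l + 1120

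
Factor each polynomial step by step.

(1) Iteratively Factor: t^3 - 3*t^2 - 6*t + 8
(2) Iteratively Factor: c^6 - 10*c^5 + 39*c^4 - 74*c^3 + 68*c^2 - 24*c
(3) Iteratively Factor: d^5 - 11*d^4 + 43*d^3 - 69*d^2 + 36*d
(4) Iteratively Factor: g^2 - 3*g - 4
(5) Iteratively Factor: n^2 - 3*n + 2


(1) = (t - 4)*(t^2 + t - 2) = (t - 4)*(t - 1)*(t + 2)
(2) = (c - 2)*(c^5 - 8*c^4 + 23*c^3 - 28*c^2 + 12*c) = (c - 2)*(c - 1)*(c^4 - 7*c^3 + 16*c^2 - 12*c) = c*(c - 2)*(c - 1)*(c^3 - 7*c^2 + 16*c - 12) = c*(c - 2)^2*(c - 1)*(c^2 - 5*c + 6) = c*(c - 2)^3*(c - 1)*(c - 3)
(3) = (d - 3)*(d^4 - 8*d^3 + 19*d^2 - 12*d) = (d - 4)*(d - 3)*(d^3 - 4*d^2 + 3*d) = (d - 4)*(d - 3)*(d - 1)*(d^2 - 3*d) = d*(d - 4)*(d - 3)*(d - 1)*(d - 3)
(4) = (g - 4)*(g + 1)
(5) = (n - 1)*(n - 2)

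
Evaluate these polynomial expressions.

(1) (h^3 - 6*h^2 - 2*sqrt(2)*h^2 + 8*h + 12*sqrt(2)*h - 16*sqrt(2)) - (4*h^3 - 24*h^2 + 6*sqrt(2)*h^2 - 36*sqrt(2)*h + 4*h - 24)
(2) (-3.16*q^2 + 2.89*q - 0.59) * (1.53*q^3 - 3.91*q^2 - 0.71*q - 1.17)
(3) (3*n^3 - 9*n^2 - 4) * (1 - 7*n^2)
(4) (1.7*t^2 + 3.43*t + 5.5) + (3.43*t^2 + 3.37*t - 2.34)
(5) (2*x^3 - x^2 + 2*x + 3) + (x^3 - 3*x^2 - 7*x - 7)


(1) = -3*h^3 - 8*sqrt(2)*h^2 + 18*h^2 + 4*h + 48*sqrt(2)*h - 16*sqrt(2) + 24
(2) = -4.8348*q^5 + 16.7773*q^4 - 9.959*q^3 + 3.9522*q^2 - 2.9624*q + 0.6903
(3) = -21*n^5 + 63*n^4 + 3*n^3 + 19*n^2 - 4
(4) = 5.13*t^2 + 6.8*t + 3.16
(5) = 3*x^3 - 4*x^2 - 5*x - 4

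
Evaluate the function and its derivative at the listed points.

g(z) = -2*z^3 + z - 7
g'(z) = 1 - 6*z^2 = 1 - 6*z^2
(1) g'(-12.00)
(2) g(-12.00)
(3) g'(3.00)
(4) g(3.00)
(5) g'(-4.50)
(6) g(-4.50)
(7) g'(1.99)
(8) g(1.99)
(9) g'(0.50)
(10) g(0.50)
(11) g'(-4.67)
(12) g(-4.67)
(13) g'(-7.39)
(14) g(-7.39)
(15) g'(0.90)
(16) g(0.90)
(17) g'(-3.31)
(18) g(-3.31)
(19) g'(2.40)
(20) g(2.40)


(1) = -863.00
(2) = 3437.00
(3) = -53.00
(4) = -58.00
(5) = -120.50
(6) = 170.75
(7) = -22.76
(8) = -20.77
(9) = -0.50
(10) = -6.75
(11) = -129.85
(12) = 192.03
(13) = -326.67
(14) = 792.78
(15) = -3.86
(16) = -7.56
(17) = -64.74
(18) = 62.22
(19) = -33.56
(20) = -32.25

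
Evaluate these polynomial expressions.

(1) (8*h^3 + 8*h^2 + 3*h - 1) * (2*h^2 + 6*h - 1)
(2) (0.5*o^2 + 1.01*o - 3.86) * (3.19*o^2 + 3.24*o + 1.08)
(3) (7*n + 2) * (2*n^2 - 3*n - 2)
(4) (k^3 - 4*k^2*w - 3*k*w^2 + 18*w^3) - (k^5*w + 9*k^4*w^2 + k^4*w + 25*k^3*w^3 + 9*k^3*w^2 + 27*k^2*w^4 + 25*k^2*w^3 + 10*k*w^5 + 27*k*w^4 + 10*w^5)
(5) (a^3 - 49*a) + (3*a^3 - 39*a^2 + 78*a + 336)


(1) = 16*h^5 + 64*h^4 + 46*h^3 + 8*h^2 - 9*h + 1
(2) = 1.595*o^4 + 4.8419*o^3 - 8.501*o^2 - 11.4156*o - 4.1688
(3) = 14*n^3 - 17*n^2 - 20*n - 4
(4) = -k^5*w - 9*k^4*w^2 - k^4*w - 25*k^3*w^3 - 9*k^3*w^2 + k^3 - 27*k^2*w^4 - 25*k^2*w^3 - 4*k^2*w - 10*k*w^5 - 27*k*w^4 - 3*k*w^2 - 10*w^5 + 18*w^3
(5) = 4*a^3 - 39*a^2 + 29*a + 336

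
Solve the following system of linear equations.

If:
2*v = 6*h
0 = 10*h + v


Then:
h = 0
v = 0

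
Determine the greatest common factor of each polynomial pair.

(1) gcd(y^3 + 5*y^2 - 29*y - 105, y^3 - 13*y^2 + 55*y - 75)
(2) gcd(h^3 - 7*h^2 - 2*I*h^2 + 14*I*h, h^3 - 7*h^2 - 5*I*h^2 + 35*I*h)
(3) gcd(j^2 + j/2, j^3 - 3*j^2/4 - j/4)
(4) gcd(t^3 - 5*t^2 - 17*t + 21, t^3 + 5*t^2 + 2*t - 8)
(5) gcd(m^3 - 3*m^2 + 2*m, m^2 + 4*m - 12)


(1) = y - 5
(2) = h^2 - 7*h
(3) = gcd(j*(j + 1/2), j*(j - 1)*(j + 1/4)) = j
(4) = t - 1
(5) = m - 2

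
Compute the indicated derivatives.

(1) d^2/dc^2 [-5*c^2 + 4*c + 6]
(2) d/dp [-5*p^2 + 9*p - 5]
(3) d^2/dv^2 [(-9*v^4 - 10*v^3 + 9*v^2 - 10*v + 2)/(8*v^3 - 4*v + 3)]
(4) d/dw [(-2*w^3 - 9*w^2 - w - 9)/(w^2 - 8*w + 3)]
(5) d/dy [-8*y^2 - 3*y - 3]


(1) = -10
(2) = 9 - 10*p
(3) = 2*(288*v^6 - 2232*v^5 + 2640*v^4 - 1128*v^3 + 1122*v^2 - 414*v - 7)/(512*v^9 - 768*v^7 + 576*v^6 + 384*v^5 - 576*v^4 + 152*v^3 + 144*v^2 - 108*v + 27)
(4) = (-2*w^4 + 32*w^3 + 55*w^2 - 36*w - 75)/(w^4 - 16*w^3 + 70*w^2 - 48*w + 9)
(5) = -16*y - 3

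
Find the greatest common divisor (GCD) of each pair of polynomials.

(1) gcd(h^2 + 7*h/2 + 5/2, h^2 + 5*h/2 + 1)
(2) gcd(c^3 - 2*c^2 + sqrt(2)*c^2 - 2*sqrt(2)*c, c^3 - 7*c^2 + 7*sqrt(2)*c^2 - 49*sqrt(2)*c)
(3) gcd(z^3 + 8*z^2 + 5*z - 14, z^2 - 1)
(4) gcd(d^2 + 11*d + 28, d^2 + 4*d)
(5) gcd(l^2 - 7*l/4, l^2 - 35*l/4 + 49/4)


(1) = 1
(2) = c
(3) = z - 1
(4) = gcd((d + 4)*(d + 7), d*(d + 4)) = d + 4
(5) = l - 7/4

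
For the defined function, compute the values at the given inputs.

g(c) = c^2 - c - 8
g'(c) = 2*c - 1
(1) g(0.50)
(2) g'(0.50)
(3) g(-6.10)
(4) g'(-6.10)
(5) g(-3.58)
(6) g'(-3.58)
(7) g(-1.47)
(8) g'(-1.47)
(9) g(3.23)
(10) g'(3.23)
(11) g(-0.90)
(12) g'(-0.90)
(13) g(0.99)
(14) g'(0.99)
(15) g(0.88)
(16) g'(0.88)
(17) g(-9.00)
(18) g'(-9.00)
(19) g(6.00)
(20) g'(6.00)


(1) = -8.25
(2) = 0.00
(3) = 35.31
(4) = -13.20
(5) = 8.40
(6) = -8.16
(7) = -4.37
(8) = -3.94
(9) = -0.80
(10) = 5.46
(11) = -6.29
(12) = -2.80
(13) = -8.01
(14) = 0.98
(15) = -8.11
(16) = 0.76
(17) = 82.00
(18) = -19.00
(19) = 22.00
(20) = 11.00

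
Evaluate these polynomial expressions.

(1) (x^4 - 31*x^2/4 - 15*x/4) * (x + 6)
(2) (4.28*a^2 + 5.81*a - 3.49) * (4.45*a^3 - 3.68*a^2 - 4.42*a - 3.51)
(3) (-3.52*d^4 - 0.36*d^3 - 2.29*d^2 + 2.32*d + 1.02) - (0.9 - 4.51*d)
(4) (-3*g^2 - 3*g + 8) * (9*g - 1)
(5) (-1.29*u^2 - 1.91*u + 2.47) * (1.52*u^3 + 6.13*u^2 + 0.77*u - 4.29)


(1) = x^5 + 6*x^4 - 31*x^3/4 - 201*x^2/4 - 45*x/2
(2) = 19.046*a^5 + 10.1041*a^4 - 55.8289*a^3 - 27.8598*a^2 - 4.9673*a + 12.2499
(3) = -3.52*d^4 - 0.36*d^3 - 2.29*d^2 + 6.83*d + 0.12
(4) = -27*g^3 - 24*g^2 + 75*g - 8
(5) = -1.9608*u^5 - 10.8109*u^4 - 8.9472*u^3 + 19.2045*u^2 + 10.0958*u - 10.5963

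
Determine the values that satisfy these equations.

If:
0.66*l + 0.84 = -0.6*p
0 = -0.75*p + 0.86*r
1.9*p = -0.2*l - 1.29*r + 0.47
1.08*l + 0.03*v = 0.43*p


Then:
l = -1.50
p = 0.25
r = 0.22
v = 57.81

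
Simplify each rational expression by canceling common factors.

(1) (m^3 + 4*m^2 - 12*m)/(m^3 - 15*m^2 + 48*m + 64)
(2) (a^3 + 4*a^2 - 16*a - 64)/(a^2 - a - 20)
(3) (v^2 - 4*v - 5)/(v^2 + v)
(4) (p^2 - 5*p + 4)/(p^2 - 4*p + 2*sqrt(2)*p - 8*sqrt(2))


(1) = (m^3 + 4*m^2 - 12*m)/(m^3 - 15*m^2 + 48*m + 64)
(2) = (a^2 - 16)/(a - 5)
(3) = (v - 5)/v
(4) = (p - 1)/(p + 2*sqrt(2))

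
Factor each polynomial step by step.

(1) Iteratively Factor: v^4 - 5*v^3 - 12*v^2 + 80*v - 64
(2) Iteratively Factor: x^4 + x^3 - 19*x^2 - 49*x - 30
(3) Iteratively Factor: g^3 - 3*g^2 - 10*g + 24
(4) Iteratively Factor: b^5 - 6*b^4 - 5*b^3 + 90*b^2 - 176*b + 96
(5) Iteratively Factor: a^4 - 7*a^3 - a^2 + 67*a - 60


(1) = (v - 4)*(v^3 - v^2 - 16*v + 16) = (v - 4)*(v + 4)*(v^2 - 5*v + 4) = (v - 4)^2*(v + 4)*(v - 1)
(2) = (x + 3)*(x^3 - 2*x^2 - 13*x - 10) = (x + 1)*(x + 3)*(x^2 - 3*x - 10) = (x - 5)*(x + 1)*(x + 3)*(x + 2)
(3) = (g - 2)*(g^2 - g - 12) = (g - 2)*(g + 3)*(g - 4)
(4) = (b - 4)*(b^4 - 2*b^3 - 13*b^2 + 38*b - 24) = (b - 4)*(b + 4)*(b^3 - 6*b^2 + 11*b - 6) = (b - 4)*(b - 2)*(b + 4)*(b^2 - 4*b + 3) = (b - 4)*(b - 3)*(b - 2)*(b + 4)*(b - 1)
(5) = (a - 1)*(a^3 - 6*a^2 - 7*a + 60) = (a - 5)*(a - 1)*(a^2 - a - 12) = (a - 5)*(a - 4)*(a - 1)*(a + 3)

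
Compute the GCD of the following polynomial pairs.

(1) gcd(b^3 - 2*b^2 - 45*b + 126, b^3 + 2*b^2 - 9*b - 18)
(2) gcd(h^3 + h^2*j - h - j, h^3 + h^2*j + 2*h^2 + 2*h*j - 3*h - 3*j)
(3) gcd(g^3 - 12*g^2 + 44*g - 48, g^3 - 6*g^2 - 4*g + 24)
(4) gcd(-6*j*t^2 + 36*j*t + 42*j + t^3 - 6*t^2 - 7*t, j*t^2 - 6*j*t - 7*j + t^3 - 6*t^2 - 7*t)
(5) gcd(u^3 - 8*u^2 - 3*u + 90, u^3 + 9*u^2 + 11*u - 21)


(1) = b - 3
(2) = gcd((h - 1)*(h + 1)*(h + j), (h - 1)*(h + 3)*(h + j)) = h^2 + h*j - h - j
(3) = gcd((g - 6)*(g - 4)*(g - 2), (g - 6)*(g - 2)*(g + 2)) = g^2 - 8*g + 12
(4) = gcd((-6*j + t)*(t - 7)*(t + 1), (j + t)*(t - 7)*(t + 1)) = t^2 - 6*t - 7
(5) = gcd((u - 6)*(u - 5)*(u + 3), (u - 1)*(u + 3)*(u + 7)) = u + 3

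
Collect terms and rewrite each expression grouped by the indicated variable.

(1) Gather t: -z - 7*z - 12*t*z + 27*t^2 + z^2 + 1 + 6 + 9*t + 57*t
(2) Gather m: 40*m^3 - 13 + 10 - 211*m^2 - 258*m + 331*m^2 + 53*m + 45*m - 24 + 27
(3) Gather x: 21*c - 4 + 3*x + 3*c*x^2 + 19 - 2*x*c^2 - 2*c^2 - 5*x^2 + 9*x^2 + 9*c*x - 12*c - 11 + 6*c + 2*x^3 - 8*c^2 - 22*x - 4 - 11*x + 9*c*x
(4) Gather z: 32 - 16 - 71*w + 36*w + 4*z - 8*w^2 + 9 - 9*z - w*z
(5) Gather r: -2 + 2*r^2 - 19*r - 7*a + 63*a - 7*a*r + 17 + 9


(1) = 27*t^2 + t*(66 - 12*z) + z^2 - 8*z + 7
(2) = 40*m^3 + 120*m^2 - 160*m
(3) = -10*c^2 + 15*c + 2*x^3 + x^2*(3*c + 4) + x*(-2*c^2 + 18*c - 30)
(4) = -8*w^2 - 35*w + z*(-w - 5) + 25
(5) = 56*a + 2*r^2 + r*(-7*a - 19) + 24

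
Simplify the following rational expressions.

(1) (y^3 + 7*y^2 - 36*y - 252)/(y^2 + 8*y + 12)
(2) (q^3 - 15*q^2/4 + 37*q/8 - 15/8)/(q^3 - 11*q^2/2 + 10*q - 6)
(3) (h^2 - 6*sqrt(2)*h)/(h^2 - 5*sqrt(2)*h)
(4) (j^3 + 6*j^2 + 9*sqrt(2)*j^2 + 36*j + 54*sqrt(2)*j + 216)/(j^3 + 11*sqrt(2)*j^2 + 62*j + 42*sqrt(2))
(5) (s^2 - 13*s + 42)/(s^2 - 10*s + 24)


(1) = (y^2 + y - 42)/(y + 2)
(2) = (4*q^2 - 9*q + 5)/(4*q^2 - 16*q + 16)
(3) = (h - 6*sqrt(2))/(h - 5*sqrt(2))
(4) = (j^2 + j*(6 + 6*sqrt(2)) + 36*sqrt(2))/(j^2 + 8*sqrt(2)*j + 14)
(5) = (s - 7)/(s - 4)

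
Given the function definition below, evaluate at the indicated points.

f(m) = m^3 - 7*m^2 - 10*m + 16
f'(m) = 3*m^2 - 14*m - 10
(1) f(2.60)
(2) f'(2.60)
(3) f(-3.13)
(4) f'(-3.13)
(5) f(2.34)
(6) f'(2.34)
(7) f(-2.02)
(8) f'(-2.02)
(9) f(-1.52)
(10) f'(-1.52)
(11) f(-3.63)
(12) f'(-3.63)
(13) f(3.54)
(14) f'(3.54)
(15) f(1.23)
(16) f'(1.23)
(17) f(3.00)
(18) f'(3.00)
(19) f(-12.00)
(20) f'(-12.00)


(1) = -39.74
(2) = -26.12
(3) = -51.94
(4) = 63.21
(5) = -32.92
(6) = -26.33
(7) = -0.61
(8) = 30.52
(9) = 11.52
(10) = 18.21
(11) = -87.77
(12) = 80.35
(13) = -62.76
(14) = -21.97
(15) = -5.03
(16) = -22.68
(17) = -50.00
(18) = -25.00
(19) = -2600.00
(20) = 590.00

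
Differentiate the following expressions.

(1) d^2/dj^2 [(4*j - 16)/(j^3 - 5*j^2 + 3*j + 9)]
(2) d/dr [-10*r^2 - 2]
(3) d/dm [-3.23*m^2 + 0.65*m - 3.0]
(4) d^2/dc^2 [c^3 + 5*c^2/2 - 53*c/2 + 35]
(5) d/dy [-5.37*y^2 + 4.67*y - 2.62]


(1) = 8*(3*j^3 - 21*j^2 + 29*j - 27)/(j^7 - 9*j^6 + 21*j^5 + 19*j^4 - 93*j^3 - 27*j^2 + 135*j + 81)
(2) = -20*r
(3) = 0.65 - 6.46*m
(4) = 6*c + 5
(5) = 4.67 - 10.74*y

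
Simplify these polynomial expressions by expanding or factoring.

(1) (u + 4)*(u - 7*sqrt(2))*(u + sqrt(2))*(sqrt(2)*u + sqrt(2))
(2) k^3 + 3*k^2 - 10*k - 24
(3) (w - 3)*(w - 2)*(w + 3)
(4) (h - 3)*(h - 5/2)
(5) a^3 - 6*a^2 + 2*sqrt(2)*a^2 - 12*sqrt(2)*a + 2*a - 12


(1) = sqrt(2)*u^4 - 12*u^3 + 5*sqrt(2)*u^3 - 60*u^2 - 10*sqrt(2)*u^2 - 70*sqrt(2)*u - 48*u - 56*sqrt(2)
(2) = (k - 3)*(k + 2)*(k + 4)
(3) = w^3 - 2*w^2 - 9*w + 18
(4) = h^2 - 11*h/2 + 15/2
(5) = (a - 6)*(a + sqrt(2))^2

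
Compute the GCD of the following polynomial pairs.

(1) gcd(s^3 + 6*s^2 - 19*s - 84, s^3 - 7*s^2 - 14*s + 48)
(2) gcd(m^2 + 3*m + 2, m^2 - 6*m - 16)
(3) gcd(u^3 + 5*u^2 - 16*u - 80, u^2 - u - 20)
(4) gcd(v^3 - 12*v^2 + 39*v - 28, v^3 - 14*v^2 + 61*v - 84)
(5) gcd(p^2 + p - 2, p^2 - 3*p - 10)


(1) = gcd((s - 4)*(s + 3)*(s + 7), (s - 8)*(s - 2)*(s + 3)) = s + 3
(2) = gcd((m + 1)*(m + 2), (m - 8)*(m + 2)) = m + 2
(3) = u + 4
(4) = v^2 - 11*v + 28
(5) = gcd((p - 1)*(p + 2), (p - 5)*(p + 2)) = p + 2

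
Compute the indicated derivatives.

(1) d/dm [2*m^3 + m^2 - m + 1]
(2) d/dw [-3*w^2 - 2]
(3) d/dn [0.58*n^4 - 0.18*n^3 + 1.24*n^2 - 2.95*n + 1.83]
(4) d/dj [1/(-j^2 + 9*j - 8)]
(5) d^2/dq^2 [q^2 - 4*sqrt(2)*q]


(1) = 6*m^2 + 2*m - 1
(2) = -6*w
(3) = 2.32*n^3 - 0.54*n^2 + 2.48*n - 2.95
(4) = (2*j - 9)/(j^2 - 9*j + 8)^2
(5) = 2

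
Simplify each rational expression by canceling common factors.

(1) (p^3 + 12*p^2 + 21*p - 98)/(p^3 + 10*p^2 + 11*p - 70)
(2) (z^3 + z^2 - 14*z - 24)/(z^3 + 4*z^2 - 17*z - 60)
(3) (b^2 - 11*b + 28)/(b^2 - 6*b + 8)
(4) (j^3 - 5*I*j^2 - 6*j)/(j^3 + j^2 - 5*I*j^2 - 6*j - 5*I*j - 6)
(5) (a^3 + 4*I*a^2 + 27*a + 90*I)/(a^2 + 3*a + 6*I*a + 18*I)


(1) = (p + 7)/(p + 5)
(2) = (z + 2)/(z + 5)
(3) = (b - 7)/(b - 2)
(4) = j/(j + 1)
(5) = (a^2 - 2*I*a + 15)/(a + 3)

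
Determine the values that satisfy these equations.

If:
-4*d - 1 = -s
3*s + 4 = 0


Then:
d = -7/12
s = -4/3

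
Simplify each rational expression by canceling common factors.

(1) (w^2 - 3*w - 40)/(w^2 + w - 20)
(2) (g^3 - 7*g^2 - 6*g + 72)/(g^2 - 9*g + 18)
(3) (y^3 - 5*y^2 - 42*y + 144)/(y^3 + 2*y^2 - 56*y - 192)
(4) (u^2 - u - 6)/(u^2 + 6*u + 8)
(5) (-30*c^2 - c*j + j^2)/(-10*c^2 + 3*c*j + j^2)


(1) = (w - 8)/(w - 4)
(2) = (g^2 - g - 12)/(g - 3)
(3) = (y - 3)/(y + 4)
(4) = (u - 3)/(u + 4)
(5) = (6*c - j)/(2*c - j)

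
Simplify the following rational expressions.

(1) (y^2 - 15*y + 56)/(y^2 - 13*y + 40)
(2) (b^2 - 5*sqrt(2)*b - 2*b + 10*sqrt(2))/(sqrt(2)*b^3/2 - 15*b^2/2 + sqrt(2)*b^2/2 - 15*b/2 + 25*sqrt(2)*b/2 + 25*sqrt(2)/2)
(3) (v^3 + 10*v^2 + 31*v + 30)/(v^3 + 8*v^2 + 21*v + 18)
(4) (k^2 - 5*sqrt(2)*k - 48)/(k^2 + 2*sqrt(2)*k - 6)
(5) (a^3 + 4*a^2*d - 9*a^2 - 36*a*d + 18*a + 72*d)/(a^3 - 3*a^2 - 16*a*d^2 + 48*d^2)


(1) = (y - 7)/(y - 5)
(2) = (2*b - 4)/(sqrt(2)*b^2 + b*(-5 + sqrt(2)) - 5)
(3) = (v + 5)/(v + 3)
(4) = (k - 8*sqrt(2))/(k - sqrt(2))
(5) = (a - 6)/(a - 4*d)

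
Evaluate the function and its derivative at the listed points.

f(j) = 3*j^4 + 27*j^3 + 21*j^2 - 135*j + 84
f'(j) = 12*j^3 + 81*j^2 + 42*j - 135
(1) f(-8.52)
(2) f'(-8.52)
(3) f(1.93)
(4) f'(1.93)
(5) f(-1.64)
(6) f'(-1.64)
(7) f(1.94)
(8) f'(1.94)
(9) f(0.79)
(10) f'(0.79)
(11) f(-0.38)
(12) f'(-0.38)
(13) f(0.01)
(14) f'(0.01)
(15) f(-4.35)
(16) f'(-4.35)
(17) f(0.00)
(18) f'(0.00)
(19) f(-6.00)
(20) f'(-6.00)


(1) = 1868.00
(2) = -2034.66
(3) = 137.40
(4) = 334.05
(5) = 264.49
(6) = -38.95
(7) = 140.77
(8) = 338.95
(9) = 4.94
(10) = -45.35
(11) = 136.91
(12) = -139.92
(13) = 82.65
(14) = -134.57
(15) = -79.64
(16) = 227.27
(17) = 84.00
(18) = -135.00
(19) = -294.00
(20) = -63.00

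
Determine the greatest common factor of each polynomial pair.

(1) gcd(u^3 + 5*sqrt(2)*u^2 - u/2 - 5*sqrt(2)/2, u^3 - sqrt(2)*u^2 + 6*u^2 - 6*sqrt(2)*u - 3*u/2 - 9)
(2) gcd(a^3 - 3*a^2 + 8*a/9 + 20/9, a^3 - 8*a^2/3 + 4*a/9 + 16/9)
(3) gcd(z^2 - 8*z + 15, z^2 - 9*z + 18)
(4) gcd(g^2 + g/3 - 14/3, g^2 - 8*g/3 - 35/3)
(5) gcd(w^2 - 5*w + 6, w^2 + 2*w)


(1) = u + sqrt(2)/2
(2) = gcd((a - 2)*(a - 5/3)*(a + 2/3), (a - 2)*(a - 4/3)*(a + 2/3)) = a^2 - 4*a/3 - 4/3
(3) = z - 3
(4) = g + 7/3
(5) = gcd((w - 3)*(w - 2), w*(w + 2)) = 1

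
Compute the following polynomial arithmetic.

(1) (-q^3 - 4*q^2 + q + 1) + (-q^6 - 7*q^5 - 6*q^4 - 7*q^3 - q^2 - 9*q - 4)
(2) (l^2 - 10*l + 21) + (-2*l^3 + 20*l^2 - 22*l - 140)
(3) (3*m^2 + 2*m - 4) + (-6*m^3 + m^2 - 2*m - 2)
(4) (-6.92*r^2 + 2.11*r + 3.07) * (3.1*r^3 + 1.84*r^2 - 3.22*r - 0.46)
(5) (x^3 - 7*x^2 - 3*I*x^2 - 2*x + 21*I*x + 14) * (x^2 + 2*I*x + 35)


(1) = -q^6 - 7*q^5 - 6*q^4 - 8*q^3 - 5*q^2 - 8*q - 3
(2) = -2*l^3 + 21*l^2 - 32*l - 119
(3) = -6*m^3 + 4*m^2 - 6
(4) = -21.452*r^5 - 6.1918*r^4 + 35.6818*r^3 + 2.0378*r^2 - 10.856*r - 1.4122
(5) = x^5 - 7*x^4 - I*x^4 + 39*x^3 + 7*I*x^3 - 273*x^2 - 109*I*x^2 - 70*x + 763*I*x + 490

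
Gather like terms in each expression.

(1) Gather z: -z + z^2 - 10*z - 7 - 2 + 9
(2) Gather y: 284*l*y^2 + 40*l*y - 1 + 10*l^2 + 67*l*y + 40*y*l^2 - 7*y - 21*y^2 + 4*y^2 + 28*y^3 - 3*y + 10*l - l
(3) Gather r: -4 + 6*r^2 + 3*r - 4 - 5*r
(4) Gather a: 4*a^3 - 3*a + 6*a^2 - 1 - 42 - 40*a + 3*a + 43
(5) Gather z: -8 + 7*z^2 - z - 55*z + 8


(1) = z^2 - 11*z
(2) = 10*l^2 + 9*l + 28*y^3 + y^2*(284*l - 17) + y*(40*l^2 + 107*l - 10) - 1
(3) = 6*r^2 - 2*r - 8
(4) = 4*a^3 + 6*a^2 - 40*a
(5) = 7*z^2 - 56*z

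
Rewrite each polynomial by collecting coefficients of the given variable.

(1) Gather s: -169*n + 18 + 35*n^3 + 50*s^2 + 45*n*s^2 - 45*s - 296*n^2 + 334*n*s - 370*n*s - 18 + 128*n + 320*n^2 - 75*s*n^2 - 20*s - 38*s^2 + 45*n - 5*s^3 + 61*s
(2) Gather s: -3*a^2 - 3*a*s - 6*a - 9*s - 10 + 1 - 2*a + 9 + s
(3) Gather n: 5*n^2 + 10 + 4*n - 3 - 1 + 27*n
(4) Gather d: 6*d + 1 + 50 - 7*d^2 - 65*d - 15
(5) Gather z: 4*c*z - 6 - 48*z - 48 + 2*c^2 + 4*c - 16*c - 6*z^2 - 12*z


(1) = 35*n^3 + 24*n^2 + 4*n - 5*s^3 + s^2*(45*n + 12) + s*(-75*n^2 - 36*n - 4)
(2) = -3*a^2 - 8*a + s*(-3*a - 8)
(3) = 5*n^2 + 31*n + 6
(4) = -7*d^2 - 59*d + 36
(5) = 2*c^2 - 12*c - 6*z^2 + z*(4*c - 60) - 54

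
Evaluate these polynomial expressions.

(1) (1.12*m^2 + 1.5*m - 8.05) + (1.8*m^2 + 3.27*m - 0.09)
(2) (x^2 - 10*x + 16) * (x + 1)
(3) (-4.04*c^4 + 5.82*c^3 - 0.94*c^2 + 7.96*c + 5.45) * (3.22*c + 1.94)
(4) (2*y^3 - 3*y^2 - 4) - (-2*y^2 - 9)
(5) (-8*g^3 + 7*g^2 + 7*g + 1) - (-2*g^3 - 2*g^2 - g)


(1) = 2.92*m^2 + 4.77*m - 8.14
(2) = x^3 - 9*x^2 + 6*x + 16
(3) = -13.0088*c^5 + 10.9028*c^4 + 8.264*c^3 + 23.8076*c^2 + 32.9914*c + 10.573
(4) = 2*y^3 - y^2 + 5
(5) = -6*g^3 + 9*g^2 + 8*g + 1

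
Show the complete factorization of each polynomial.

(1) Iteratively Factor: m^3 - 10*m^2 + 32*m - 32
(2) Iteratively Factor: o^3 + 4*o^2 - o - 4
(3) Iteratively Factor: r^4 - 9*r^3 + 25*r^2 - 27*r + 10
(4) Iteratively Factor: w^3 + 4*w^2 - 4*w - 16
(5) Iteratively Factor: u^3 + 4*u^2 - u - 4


(1) = (m - 4)*(m^2 - 6*m + 8) = (m - 4)^2*(m - 2)
(2) = (o - 1)*(o^2 + 5*o + 4) = (o - 1)*(o + 1)*(o + 4)
(3) = (r - 1)*(r^3 - 8*r^2 + 17*r - 10) = (r - 1)^2*(r^2 - 7*r + 10) = (r - 5)*(r - 1)^2*(r - 2)
(4) = (w - 2)*(w^2 + 6*w + 8) = (w - 2)*(w + 2)*(w + 4)
(5) = (u + 1)*(u^2 + 3*u - 4) = (u - 1)*(u + 1)*(u + 4)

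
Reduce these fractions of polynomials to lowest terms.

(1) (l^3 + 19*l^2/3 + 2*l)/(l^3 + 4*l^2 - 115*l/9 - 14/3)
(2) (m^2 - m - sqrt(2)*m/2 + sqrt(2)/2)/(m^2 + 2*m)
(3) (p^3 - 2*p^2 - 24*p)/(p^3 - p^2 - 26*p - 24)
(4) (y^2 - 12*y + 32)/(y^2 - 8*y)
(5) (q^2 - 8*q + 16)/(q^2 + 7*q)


(1) = 3*l/(3*l - 7)
(2) = (2*m^2 + m*(-2 - sqrt(2)) + sqrt(2))/(2*m^2 + 4*m)
(3) = p/(p + 1)
(4) = (y - 4)/y
(5) = (q^2 - 8*q + 16)/(q^2 + 7*q)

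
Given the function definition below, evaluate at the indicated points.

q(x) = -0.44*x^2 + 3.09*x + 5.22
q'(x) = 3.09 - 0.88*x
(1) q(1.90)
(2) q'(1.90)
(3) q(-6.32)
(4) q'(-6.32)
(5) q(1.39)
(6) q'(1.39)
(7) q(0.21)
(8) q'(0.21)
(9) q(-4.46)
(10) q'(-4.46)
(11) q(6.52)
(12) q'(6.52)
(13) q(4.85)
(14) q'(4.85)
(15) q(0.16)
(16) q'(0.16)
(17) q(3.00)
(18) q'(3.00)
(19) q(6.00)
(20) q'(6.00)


(1) = 9.50
(2) = 1.42
(3) = -31.88
(4) = 8.65
(5) = 8.66
(6) = 1.87
(7) = 5.85
(8) = 2.91
(9) = -17.31
(10) = 7.01
(11) = 6.66
(12) = -2.65
(13) = 9.86
(14) = -1.18
(15) = 5.70
(16) = 2.95
(17) = 10.53
(18) = 0.45
(19) = 7.92
(20) = -2.19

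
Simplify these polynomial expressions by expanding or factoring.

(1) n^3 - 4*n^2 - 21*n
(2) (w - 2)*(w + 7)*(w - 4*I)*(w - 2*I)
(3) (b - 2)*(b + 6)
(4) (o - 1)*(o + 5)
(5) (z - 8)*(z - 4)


(1) = n*(n - 7)*(n + 3)
(2) = w^4 + 5*w^3 - 6*I*w^3 - 22*w^2 - 30*I*w^2 - 40*w + 84*I*w + 112
(3) = b^2 + 4*b - 12
(4) = o^2 + 4*o - 5
(5) = z^2 - 12*z + 32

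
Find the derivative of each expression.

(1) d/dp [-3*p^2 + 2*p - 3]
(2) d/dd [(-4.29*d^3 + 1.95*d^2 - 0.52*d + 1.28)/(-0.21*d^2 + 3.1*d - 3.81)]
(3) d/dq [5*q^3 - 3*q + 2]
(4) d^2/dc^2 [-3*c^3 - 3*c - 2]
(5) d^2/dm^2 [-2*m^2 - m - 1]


(1) = 2 - 6*p
(2) = (0.9009*d^4 - 26.598*d^3 + 54.9705*d^2 - 14.3214*d - 1.9868)/(0.0441*d^4 - 1.302*d^3 + 11.2102*d^2 - 23.622*d + 14.5161)
(3) = 15*q^2 - 3
(4) = -18*c
(5) = -4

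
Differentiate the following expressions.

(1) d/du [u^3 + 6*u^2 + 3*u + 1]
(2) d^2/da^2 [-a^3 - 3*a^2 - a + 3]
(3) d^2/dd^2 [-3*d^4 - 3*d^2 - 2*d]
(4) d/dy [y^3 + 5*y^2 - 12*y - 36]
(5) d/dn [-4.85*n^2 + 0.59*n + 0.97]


(1) = 3*u^2 + 12*u + 3
(2) = -6*a - 6
(3) = -36*d^2 - 6
(4) = 3*y^2 + 10*y - 12
(5) = 0.59 - 9.7*n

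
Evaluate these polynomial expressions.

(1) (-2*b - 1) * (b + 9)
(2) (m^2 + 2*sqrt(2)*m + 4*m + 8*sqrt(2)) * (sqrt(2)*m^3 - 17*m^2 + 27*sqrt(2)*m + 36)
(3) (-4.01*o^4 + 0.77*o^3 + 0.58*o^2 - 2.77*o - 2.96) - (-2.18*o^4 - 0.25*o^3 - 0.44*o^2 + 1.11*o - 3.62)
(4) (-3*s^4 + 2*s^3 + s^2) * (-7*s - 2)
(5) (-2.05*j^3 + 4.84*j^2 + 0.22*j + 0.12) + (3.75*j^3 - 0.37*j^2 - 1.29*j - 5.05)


(1) = -2*b^2 - 19*b - 9
(2) = sqrt(2)*m^5 - 13*m^4 + 4*sqrt(2)*m^4 - 52*m^3 - 7*sqrt(2)*m^3 - 28*sqrt(2)*m^2 + 144*m^2 + 72*sqrt(2)*m + 576*m + 288*sqrt(2)
(3) = -1.83*o^4 + 1.02*o^3 + 1.02*o^2 - 3.88*o + 0.66
(4) = 21*s^5 - 8*s^4 - 11*s^3 - 2*s^2
(5) = 1.7*j^3 + 4.47*j^2 - 1.07*j - 4.93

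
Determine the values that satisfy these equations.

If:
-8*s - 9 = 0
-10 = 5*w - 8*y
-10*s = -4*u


Then:
s = -9/8
u = -45/16
w = 8*y/5 - 2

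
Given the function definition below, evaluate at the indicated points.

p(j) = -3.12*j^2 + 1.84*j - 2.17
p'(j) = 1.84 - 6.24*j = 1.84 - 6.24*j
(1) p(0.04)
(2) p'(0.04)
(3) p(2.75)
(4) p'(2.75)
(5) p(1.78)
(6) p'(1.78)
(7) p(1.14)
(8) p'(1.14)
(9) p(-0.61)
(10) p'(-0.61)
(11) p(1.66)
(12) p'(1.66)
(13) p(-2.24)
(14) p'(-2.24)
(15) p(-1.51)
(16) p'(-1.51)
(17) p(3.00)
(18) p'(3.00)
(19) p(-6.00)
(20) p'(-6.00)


(1) = -2.10
(2) = 1.59
(3) = -20.71
(4) = -15.32
(5) = -8.78
(6) = -9.27
(7) = -4.13
(8) = -5.27
(9) = -4.45
(10) = 5.65
(11) = -7.71
(12) = -8.52
(13) = -21.95
(14) = 15.82
(15) = -12.06
(16) = 11.26
(17) = -24.73
(18) = -16.88
(19) = -125.53
(20) = 39.28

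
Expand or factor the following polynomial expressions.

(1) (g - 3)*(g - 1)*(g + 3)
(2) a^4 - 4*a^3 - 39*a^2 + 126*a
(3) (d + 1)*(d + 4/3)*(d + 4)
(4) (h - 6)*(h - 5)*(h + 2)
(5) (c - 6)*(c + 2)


(1) = g^3 - g^2 - 9*g + 9
(2) = a*(a - 7)*(a - 3)*(a + 6)
(3) = d^3 + 19*d^2/3 + 32*d/3 + 16/3
(4) = h^3 - 9*h^2 + 8*h + 60
(5) = c^2 - 4*c - 12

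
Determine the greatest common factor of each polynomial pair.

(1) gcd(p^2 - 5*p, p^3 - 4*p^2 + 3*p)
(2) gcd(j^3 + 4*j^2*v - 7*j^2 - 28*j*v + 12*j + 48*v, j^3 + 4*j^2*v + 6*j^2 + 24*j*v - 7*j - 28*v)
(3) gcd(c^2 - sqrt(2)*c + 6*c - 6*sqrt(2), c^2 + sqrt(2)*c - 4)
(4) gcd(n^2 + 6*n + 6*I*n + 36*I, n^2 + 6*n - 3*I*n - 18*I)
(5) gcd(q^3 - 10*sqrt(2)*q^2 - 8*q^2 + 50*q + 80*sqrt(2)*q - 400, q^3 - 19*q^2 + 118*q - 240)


(1) = p
(2) = gcd((j - 4)*(j - 3)*(j + 4*v), (j - 1)*(j + 7)*(j + 4*v)) = j + 4*v
(3) = c - sqrt(2)
(4) = n + 6
(5) = q - 8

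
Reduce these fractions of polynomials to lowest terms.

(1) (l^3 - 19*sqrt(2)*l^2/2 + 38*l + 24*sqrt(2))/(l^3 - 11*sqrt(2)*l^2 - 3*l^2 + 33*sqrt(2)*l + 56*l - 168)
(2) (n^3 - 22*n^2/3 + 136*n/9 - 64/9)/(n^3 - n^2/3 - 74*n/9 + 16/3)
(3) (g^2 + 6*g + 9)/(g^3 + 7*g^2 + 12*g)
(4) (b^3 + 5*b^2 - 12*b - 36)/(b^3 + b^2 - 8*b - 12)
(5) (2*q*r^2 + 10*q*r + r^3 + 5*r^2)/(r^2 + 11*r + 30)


(1) = (2*l^2 - 11*sqrt(2)*l - 12)/(2*l^2 + l*(-14*sqrt(2) - 6) + 42*sqrt(2))
(2) = (n - 4)/(n + 3)
(3) = (g + 3)/(g^2 + 4*g)
(4) = (b + 6)/(b + 2)
(5) = (2*q*r + r^2)/(r + 6)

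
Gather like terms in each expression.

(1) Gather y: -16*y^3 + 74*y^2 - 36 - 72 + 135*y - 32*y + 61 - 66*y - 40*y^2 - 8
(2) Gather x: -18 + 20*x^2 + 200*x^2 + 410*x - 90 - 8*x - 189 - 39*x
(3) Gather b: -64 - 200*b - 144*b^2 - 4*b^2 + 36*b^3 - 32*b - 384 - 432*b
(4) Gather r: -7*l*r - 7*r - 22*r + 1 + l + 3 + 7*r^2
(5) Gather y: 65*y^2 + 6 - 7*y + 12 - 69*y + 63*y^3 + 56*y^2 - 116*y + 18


(1) = -16*y^3 + 34*y^2 + 37*y - 55
(2) = 220*x^2 + 363*x - 297
(3) = 36*b^3 - 148*b^2 - 664*b - 448
(4) = l + 7*r^2 + r*(-7*l - 29) + 4
(5) = 63*y^3 + 121*y^2 - 192*y + 36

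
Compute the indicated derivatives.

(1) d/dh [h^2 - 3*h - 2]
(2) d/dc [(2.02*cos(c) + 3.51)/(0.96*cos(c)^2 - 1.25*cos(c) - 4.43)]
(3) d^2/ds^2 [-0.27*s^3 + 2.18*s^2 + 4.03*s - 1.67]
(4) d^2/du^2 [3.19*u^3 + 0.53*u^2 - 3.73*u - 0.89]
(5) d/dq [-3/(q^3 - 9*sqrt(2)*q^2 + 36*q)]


(1) = 2*h - 3
(2) = (1.9392*cos(c)^2 + 6.7392*cos(c) + 4.5611)*sin(c)/(0.9216*cos(c)^4 - 2.4*cos(c)^3 - 6.9431*cos(c)^2 + 11.075*cos(c) + 19.6249)
(3) = 4.36 - 1.62*s
(4) = 19.14*u + 1.06
(5) = 9*(q^2 - 6*sqrt(2)*q + 12)/(q^2*(q^2 - 9*sqrt(2)*q + 36)^2)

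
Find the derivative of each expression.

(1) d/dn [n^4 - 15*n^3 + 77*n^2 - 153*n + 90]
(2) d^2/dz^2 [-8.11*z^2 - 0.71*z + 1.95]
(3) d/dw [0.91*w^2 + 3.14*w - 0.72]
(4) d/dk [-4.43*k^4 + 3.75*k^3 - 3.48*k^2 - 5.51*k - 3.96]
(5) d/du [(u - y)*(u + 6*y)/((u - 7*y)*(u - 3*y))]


(1) = 4*n^3 - 45*n^2 + 154*n - 153
(2) = -16.2200000000000
(3) = 1.82*w + 3.14
(4) = -17.72*k^3 + 11.25*k^2 - 6.96*k - 5.51
(5) = 3*y*(-5*u^2 + 18*u*y + 15*y^2)/(u^4 - 20*u^3*y + 142*u^2*y^2 - 420*u*y^3 + 441*y^4)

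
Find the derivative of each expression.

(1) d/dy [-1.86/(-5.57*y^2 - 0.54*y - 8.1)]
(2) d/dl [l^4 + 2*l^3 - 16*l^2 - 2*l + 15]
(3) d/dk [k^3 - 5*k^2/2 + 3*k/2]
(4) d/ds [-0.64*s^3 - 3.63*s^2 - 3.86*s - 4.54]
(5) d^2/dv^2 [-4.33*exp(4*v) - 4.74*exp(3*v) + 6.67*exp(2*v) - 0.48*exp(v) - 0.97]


(1) = (-20.7204*y - 1.0044)/(5.57*y^2 + 0.54*y + 8.1)^2
(2) = 4*l^3 + 6*l^2 - 32*l - 2
(3) = 3*k^2 - 5*k + 3/2
(4) = -1.92*s^2 - 7.26*s - 3.86
(5) = (-69.28*exp(3*v) - 42.66*exp(2*v) + 26.68*exp(v) - 0.48)*exp(v)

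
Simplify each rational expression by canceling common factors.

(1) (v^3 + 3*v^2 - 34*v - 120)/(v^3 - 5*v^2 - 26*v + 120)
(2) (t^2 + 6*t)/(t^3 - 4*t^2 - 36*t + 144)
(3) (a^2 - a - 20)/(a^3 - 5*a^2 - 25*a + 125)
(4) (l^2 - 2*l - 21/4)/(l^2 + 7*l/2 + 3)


(1) = (v + 4)/(v - 4)
(2) = t/(t^2 - 10*t + 24)
(3) = (a + 4)/(a^2 - 25)
(4) = (2*l - 7)/(2*l + 4)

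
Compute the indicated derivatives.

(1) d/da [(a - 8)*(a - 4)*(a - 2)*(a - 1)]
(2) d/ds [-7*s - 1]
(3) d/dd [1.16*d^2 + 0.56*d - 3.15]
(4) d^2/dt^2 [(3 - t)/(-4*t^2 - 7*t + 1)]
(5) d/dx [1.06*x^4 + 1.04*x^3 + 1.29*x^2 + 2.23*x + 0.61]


(1) = 4*a^3 - 45*a^2 + 140*a - 120
(2) = -7
(3) = 2.32*d + 0.56
(4) = 2*((5 - 12*t)*(4*t^2 + 7*t - 1) + (t - 3)*(8*t + 7)^2)/(4*t^2 + 7*t - 1)^3
(5) = 4.24*x^3 + 3.12*x^2 + 2.58*x + 2.23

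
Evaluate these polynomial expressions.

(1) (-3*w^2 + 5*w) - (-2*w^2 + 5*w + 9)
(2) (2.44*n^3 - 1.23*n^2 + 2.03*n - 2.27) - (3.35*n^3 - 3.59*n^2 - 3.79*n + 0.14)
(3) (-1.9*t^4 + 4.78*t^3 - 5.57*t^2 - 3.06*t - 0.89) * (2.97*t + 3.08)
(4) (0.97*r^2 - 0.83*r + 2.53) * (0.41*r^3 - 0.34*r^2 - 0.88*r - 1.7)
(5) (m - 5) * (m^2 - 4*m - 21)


(1) = -w^2 - 9
(2) = -0.91*n^3 + 2.36*n^2 + 5.82*n - 2.41
(3) = -5.643*t^5 + 8.3446*t^4 - 1.8205*t^3 - 26.2438*t^2 - 12.0681*t - 2.7412
(4) = 0.3977*r^5 - 0.6701*r^4 + 0.4659*r^3 - 1.7788*r^2 - 0.8154*r - 4.301
(5) = m^3 - 9*m^2 - m + 105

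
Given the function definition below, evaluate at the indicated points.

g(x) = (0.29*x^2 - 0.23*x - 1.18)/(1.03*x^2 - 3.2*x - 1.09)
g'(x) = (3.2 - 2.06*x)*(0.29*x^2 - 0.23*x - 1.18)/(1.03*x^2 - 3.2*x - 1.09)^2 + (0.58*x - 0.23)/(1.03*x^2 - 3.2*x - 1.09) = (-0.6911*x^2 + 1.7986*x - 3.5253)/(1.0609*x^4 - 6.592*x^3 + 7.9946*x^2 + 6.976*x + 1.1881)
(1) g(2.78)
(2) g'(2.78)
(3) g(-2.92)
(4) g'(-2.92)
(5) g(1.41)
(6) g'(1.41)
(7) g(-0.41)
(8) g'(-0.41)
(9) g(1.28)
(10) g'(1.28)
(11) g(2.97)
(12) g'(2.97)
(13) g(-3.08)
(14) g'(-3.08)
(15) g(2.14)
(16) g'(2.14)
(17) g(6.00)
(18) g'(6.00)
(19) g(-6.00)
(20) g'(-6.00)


(1) = -0.21
(2) = -0.94
(3) = 0.12
(4) = -0.05
(5) = 0.26
(6) = -0.19
(7) = -2.62
(8) = -28.05
(9) = 0.29
(10) = -0.19
(11) = -0.46
(12) = -1.88
(13) = 0.12
(14) = -0.05
(15) = 0.11
(16) = -0.27
(17) = 0.47
(18) = -0.06
(19) = 0.19
(20) = -0.01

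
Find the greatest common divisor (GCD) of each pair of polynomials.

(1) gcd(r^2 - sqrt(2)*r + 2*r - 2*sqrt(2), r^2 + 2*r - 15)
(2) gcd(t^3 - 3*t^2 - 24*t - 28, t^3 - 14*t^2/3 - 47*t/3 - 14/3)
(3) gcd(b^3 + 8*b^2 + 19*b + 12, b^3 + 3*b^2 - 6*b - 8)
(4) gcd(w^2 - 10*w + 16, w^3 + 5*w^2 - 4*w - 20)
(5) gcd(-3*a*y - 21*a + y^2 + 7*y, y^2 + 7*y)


(1) = gcd((r + 2)*(r - sqrt(2)), (r - 3)*(r + 5)) = 1
(2) = t^2 - 5*t - 14
(3) = b^2 + 5*b + 4
(4) = w - 2
(5) = gcd((-3*a + y)*(y + 7), y*(y + 7)) = y + 7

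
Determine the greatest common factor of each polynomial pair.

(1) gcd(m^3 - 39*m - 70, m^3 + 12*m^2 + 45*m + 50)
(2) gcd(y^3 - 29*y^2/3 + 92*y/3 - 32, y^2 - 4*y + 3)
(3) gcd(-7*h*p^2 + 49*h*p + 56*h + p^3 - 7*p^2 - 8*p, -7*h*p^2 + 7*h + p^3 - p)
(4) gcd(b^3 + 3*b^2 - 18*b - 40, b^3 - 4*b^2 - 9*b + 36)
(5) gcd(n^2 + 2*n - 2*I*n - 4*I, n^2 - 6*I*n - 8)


(1) = m^2 + 7*m + 10
(2) = gcd((y - 4)*(y - 3)*(y - 8/3), (y - 3)*(y - 1)) = y - 3
(3) = -7*h*p - 7*h + p^2 + p
(4) = gcd((b - 4)*(b + 2)*(b + 5), (b - 4)*(b - 3)*(b + 3)) = b - 4
(5) = n - 2*I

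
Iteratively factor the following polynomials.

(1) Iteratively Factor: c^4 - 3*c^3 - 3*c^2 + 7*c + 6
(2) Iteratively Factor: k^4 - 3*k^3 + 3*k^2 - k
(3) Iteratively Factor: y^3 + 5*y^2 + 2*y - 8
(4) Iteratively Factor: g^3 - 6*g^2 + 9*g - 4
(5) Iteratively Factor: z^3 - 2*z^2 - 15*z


(1) = (c + 1)*(c^3 - 4*c^2 + c + 6) = (c - 2)*(c + 1)*(c^2 - 2*c - 3) = (c - 2)*(c + 1)^2*(c - 3)
(2) = (k - 1)*(k^3 - 2*k^2 + k) = k*(k - 1)*(k^2 - 2*k + 1) = k*(k - 1)^2*(k - 1)
(3) = (y - 1)*(y^2 + 6*y + 8) = (y - 1)*(y + 2)*(y + 4)
(4) = (g - 1)*(g^2 - 5*g + 4) = (g - 4)*(g - 1)*(g - 1)
(5) = (z + 3)*(z^2 - 5*z) = z*(z + 3)*(z - 5)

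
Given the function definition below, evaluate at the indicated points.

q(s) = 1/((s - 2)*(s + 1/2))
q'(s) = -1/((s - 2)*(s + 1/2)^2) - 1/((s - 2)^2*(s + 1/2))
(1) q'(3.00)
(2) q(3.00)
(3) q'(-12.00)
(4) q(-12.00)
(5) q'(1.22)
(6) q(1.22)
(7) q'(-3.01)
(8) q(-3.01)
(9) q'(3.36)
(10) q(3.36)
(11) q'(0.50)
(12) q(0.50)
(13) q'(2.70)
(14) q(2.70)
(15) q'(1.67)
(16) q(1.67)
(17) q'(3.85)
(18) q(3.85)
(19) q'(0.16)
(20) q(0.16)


(1) = -0.37
(2) = 0.29
(3) = 0.00
(4) = 0.01
(5) = -0.52
(6) = -0.75
(7) = 0.05
(8) = 0.08
(9) = -0.19
(10) = 0.19
(11) = 0.22
(12) = -0.67
(13) = -0.78
(14) = 0.45
(15) = -3.59
(16) = -1.40
(17) = -0.10
(18) = 0.12
(19) = 0.80
(20) = -0.82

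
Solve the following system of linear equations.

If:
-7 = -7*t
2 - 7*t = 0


Then:
No Solution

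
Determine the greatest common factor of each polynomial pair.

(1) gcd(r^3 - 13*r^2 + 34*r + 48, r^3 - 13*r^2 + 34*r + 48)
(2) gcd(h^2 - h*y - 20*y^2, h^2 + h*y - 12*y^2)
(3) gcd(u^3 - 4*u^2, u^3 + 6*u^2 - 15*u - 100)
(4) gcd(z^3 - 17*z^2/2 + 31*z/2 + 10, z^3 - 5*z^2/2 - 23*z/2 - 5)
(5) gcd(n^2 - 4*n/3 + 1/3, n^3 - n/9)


(1) = gcd((r - 8)*(r - 6)*(r + 1), (r - 8)*(r - 6)*(r + 1)) = r^3 - 13*r^2 + 34*r + 48
(2) = gcd((h - 5*y)*(h + 4*y), (h - 3*y)*(h + 4*y)) = h + 4*y
(3) = gcd(u^2*(u - 4), (u - 4)*(u + 5)^2) = u - 4
(4) = gcd((z - 5)*(z - 4)*(z + 1/2), (z - 5)*(z + 1/2)*(z + 2)) = z^2 - 9*z/2 - 5/2
(5) = n - 1/3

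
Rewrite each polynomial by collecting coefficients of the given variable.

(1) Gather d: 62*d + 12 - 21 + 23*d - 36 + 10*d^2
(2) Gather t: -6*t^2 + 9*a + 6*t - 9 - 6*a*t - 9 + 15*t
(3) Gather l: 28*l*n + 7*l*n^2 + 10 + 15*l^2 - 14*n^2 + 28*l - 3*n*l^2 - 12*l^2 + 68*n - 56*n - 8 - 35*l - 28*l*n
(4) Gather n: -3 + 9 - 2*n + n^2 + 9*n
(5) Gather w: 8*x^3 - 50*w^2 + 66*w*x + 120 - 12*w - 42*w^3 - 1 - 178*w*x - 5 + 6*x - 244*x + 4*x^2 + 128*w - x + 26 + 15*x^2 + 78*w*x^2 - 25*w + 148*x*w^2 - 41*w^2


(1) = 10*d^2 + 85*d - 45
(2) = 9*a - 6*t^2 + t*(21 - 6*a) - 18
(3) = l^2*(3 - 3*n) + l*(7*n^2 - 7) - 14*n^2 + 12*n + 2
(4) = n^2 + 7*n + 6
(5) = -42*w^3 + w^2*(148*x - 91) + w*(78*x^2 - 112*x + 91) + 8*x^3 + 19*x^2 - 239*x + 140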